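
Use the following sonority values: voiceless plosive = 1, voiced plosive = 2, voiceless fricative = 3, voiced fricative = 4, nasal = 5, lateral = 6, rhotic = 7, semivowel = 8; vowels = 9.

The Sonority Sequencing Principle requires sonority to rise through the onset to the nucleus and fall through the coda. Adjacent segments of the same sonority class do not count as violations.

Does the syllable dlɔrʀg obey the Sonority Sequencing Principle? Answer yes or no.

yes

Onset: /d/ is a voiced plosive (sonority 2), /l/ is a lateral (sonority 6); then the nucleus /ɔ/ (sonority 9).
Onset profile 2-6-9 — rises to the nucleus.
Coda: /r/ is a rhotic (sonority 7), /ʀ/ is a rhotic (sonority 7), /g/ is a voiced plosive (sonority 2).
Coda profile 9-7-7-2 — falls from the nucleus.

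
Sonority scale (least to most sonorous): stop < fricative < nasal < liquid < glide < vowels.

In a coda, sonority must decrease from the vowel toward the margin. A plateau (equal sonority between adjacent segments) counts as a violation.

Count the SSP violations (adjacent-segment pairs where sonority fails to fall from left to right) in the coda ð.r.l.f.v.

3

/ð/ is a fricative (sonority 2).
/r/ is a liquid (sonority 4).
/l/ is a liquid (sonority 4).
/f/ is a fricative (sonority 2).
/v/ is a fricative (sonority 2).
/ð/→/r/: 2→4 (does not fall) — violation.
/r/→/l/: 4→4 (plateau) — violation.
/l/→/f/: 4→2 (falls) — ok.
/f/→/v/: 2→2 (plateau) — violation.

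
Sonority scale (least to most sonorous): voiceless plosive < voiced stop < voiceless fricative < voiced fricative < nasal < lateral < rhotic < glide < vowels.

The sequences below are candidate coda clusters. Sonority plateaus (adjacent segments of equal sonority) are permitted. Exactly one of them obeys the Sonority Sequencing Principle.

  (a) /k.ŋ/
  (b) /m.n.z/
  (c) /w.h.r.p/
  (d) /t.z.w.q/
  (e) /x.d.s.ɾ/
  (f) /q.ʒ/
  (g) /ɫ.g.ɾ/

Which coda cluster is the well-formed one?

b

(a) /k.ŋ/: profile 1-5 — violates.
(b) /m.n.z/: profile 5-5-4 — obeys.
(c) /w.h.r.p/: profile 8-3-7-1 — violates.
(d) /t.z.w.q/: profile 1-4-8-1 — violates.
(e) /x.d.s.ɾ/: profile 3-2-3-7 — violates.
(f) /q.ʒ/: profile 1-4 — violates.
(g) /ɫ.g.ɾ/: profile 6-2-7 — violates.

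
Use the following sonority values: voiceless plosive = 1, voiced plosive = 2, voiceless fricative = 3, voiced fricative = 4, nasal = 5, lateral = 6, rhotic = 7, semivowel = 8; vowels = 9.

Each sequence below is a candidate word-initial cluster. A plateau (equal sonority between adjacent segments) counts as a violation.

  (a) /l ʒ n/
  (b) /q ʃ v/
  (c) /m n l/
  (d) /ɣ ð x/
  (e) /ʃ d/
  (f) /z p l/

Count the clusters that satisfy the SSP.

1

(a) sonority 6-4-5: ill-formed.
(b) sonority 1-3-4: well-formed.
(c) sonority 5-5-6: ill-formed.
(d) sonority 4-4-3: ill-formed.
(e) sonority 3-2: ill-formed.
(f) sonority 4-1-6: ill-formed.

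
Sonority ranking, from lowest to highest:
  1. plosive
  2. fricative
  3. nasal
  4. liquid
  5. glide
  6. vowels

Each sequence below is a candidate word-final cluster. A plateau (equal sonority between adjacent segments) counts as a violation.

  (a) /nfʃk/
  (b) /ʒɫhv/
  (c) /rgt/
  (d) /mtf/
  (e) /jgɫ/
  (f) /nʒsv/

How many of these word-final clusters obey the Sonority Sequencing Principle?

0

(a) sonority 3-2-2-1: ill-formed.
(b) sonority 2-4-2-2: ill-formed.
(c) sonority 4-1-1: ill-formed.
(d) sonority 3-1-2: ill-formed.
(e) sonority 5-1-4: ill-formed.
(f) sonority 3-2-2-2: ill-formed.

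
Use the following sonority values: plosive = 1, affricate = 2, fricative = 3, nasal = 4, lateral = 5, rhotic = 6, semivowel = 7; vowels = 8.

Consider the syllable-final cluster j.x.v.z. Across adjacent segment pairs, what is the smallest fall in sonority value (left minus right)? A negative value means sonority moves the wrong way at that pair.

0

/j/ — semivowel, sonority 7.
/x/ — fricative, sonority 3.
/v/ — fricative, sonority 3.
/z/ — fricative, sonority 3.
/j/→/x/: change +4.
/x/→/v/: change +0.
/v/→/z/: change +0.
Minimum = 0.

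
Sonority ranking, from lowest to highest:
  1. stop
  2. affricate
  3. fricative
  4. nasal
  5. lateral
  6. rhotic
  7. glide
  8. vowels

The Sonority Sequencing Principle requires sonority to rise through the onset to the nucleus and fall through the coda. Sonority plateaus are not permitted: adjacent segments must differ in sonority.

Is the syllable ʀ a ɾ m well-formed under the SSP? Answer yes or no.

yes

Onset: /ʀ/ is a rhotic (sonority 6); then the nucleus /a/ (sonority 8).
Onset profile 6-8 — rises to the nucleus.
Coda: /ɾ/ is a rhotic (sonority 6), /m/ is a nasal (sonority 4).
Coda profile 8-6-4 — falls from the nucleus.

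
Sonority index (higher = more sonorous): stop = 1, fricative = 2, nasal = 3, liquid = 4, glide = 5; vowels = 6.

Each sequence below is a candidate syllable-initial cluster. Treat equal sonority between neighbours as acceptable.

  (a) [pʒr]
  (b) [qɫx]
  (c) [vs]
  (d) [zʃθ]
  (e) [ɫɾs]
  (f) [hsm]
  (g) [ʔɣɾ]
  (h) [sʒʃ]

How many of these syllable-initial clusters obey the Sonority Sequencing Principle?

6

(a) sonority 1-2-4: well-formed.
(b) sonority 1-4-2: ill-formed.
(c) sonority 2-2: well-formed.
(d) sonority 2-2-2: well-formed.
(e) sonority 4-4-2: ill-formed.
(f) sonority 2-2-3: well-formed.
(g) sonority 1-2-4: well-formed.
(h) sonority 2-2-2: well-formed.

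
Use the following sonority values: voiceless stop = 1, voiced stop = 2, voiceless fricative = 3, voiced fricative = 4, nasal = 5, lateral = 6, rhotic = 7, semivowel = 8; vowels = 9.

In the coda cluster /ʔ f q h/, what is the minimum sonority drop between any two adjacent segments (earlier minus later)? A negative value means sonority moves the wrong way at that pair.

/ʔ/ is a voiceless stop (sonority 1).
/f/ is a voiceless fricative (sonority 3).
/q/ is a voiceless stop (sonority 1).
/h/ is a voiceless fricative (sonority 3).
/ʔ/→/f/: change -2.
/f/→/q/: change +2.
/q/→/h/: change -2.
Minimum = -2.

-2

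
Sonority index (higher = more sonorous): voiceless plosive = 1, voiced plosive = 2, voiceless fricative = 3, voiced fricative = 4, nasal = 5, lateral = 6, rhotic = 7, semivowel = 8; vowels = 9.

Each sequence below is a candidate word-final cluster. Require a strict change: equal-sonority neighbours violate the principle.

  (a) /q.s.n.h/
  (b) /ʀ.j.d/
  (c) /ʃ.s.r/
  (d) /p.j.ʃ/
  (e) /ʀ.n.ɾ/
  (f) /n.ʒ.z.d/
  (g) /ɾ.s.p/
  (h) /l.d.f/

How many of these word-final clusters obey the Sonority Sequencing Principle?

(a) /q.s.n.h/: profile 1-3-5-3 — violates.
(b) /ʀ.j.d/: profile 7-8-2 — violates.
(c) /ʃ.s.r/: profile 3-3-7 — violates.
(d) /p.j.ʃ/: profile 1-8-3 — violates.
(e) /ʀ.n.ɾ/: profile 7-5-7 — violates.
(f) /n.ʒ.z.d/: profile 5-4-4-2 — violates.
(g) /ɾ.s.p/: profile 7-3-1 — obeys.
(h) /l.d.f/: profile 6-2-3 — violates.

1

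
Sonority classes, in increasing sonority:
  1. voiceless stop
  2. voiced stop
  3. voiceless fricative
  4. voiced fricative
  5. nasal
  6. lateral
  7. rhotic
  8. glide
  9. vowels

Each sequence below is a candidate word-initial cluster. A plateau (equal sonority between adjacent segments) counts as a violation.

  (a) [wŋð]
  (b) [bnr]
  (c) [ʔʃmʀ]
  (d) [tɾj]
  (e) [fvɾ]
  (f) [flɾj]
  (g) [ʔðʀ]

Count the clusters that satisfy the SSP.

(a) [wŋð]: profile 8-5-4 — violates.
(b) [bnr]: profile 2-5-7 — obeys.
(c) [ʔʃmʀ]: profile 1-3-5-7 — obeys.
(d) [tɾj]: profile 1-7-8 — obeys.
(e) [fvɾ]: profile 3-4-7 — obeys.
(f) [flɾj]: profile 3-6-7-8 — obeys.
(g) [ʔðʀ]: profile 1-4-7 — obeys.

6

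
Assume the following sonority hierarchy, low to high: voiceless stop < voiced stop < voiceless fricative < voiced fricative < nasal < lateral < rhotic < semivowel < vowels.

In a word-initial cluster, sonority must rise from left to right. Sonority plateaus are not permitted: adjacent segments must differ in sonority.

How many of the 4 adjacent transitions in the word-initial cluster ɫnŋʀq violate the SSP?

/ɫ/ is a lateral (sonority 6).
/n/ is a nasal (sonority 5).
/ŋ/ is a nasal (sonority 5).
/ʀ/ is a rhotic (sonority 7).
/q/ is a voiceless stop (sonority 1).
/ɫ/→/n/: 6→5 (does not rise) — violation.
/n/→/ŋ/: 5→5 (plateau) — violation.
/ŋ/→/ʀ/: 5→7 (rises) — ok.
/ʀ/→/q/: 7→1 (does not rise) — violation.

3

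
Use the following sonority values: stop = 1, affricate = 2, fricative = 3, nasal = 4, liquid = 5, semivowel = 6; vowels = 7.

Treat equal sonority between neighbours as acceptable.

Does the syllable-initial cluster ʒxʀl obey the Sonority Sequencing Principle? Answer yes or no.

yes

/ʒ/: fricative = 3.
/x/: fricative = 3.
/ʀ/: liquid = 5.
/l/: liquid = 5.
The profile 3-3-5-5 is non-decreasing (plateaus allowed), so the syllable-initial cluster satisfies the SSP.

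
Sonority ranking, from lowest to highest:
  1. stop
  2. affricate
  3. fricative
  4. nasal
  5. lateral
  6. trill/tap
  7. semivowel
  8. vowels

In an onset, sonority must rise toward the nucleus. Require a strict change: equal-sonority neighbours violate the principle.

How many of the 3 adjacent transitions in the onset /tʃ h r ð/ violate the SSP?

/tʃ/ is an affricate (sonority 2).
/h/ is a fricative (sonority 3).
/r/ is a trill/tap (sonority 6).
/ð/ is a fricative (sonority 3).
/tʃ/→/h/: 2→3 (rises) — ok.
/h/→/r/: 3→6 (rises) — ok.
/r/→/ð/: 6→3 (does not rise) — violation.

1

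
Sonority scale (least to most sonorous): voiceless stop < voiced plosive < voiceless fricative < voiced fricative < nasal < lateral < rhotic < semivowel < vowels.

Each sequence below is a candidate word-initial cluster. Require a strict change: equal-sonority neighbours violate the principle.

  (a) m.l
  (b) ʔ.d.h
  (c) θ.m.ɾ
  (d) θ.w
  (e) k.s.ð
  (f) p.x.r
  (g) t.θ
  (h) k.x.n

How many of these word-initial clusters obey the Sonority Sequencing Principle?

8

(a) sonority 5-6: well-formed.
(b) sonority 1-2-3: well-formed.
(c) sonority 3-5-7: well-formed.
(d) sonority 3-8: well-formed.
(e) sonority 1-3-4: well-formed.
(f) sonority 1-3-7: well-formed.
(g) sonority 1-3: well-formed.
(h) sonority 1-3-5: well-formed.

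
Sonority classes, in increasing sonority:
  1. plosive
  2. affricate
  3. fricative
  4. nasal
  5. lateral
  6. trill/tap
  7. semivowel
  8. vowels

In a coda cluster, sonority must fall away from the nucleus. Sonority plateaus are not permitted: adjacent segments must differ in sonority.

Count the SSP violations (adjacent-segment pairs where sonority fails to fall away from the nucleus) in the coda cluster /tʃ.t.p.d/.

/tʃ/ — affricate, sonority 2.
/t/ — plosive, sonority 1.
/p/ — plosive, sonority 1.
/d/ — plosive, sonority 1.
/tʃ/→/t/: 2→1 (falls) — ok.
/t/→/p/: 1→1 (plateau) — violation.
/p/→/d/: 1→1 (plateau) — violation.

2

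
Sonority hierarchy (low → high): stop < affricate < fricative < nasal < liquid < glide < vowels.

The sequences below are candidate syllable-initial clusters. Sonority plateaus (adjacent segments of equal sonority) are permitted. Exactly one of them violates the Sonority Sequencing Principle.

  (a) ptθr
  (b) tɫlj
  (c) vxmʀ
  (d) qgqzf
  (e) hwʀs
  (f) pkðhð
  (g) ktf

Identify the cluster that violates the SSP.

e

(a) ptθr: profile 1-1-3-5 — obeys.
(b) tɫlj: profile 1-5-5-6 — obeys.
(c) vxmʀ: profile 3-3-4-5 — obeys.
(d) qgqzf: profile 1-1-1-3-3 — obeys.
(e) hwʀs: profile 3-6-5-3 — violates.
(f) pkðhð: profile 1-1-3-3-3 — obeys.
(g) ktf: profile 1-1-3 — obeys.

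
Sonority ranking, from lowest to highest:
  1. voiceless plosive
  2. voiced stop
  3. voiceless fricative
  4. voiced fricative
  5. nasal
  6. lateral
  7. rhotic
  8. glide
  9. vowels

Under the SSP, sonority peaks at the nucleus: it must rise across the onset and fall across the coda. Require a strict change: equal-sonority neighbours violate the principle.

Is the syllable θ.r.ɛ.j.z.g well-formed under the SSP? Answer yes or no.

Onset: /θ/ is a voiceless fricative (sonority 3), /r/ is a rhotic (sonority 7); then the nucleus /ɛ/ (sonority 9).
Onset profile 3-7-9 — rises to the nucleus.
Coda: /j/ is a glide (sonority 8), /z/ is a voiced fricative (sonority 4), /g/ is a voiced stop (sonority 2).
Coda profile 9-8-4-2 — falls from the nucleus.

yes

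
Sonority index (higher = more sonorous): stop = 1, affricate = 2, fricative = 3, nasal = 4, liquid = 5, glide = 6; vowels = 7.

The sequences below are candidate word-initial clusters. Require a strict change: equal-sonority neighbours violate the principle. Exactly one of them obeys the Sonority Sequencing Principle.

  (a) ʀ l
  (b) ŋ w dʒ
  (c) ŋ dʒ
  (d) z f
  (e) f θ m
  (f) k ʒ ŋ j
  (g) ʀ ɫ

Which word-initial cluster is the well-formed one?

f

(a) sonority 5-5: ill-formed.
(b) sonority 4-6-2: ill-formed.
(c) sonority 4-2: ill-formed.
(d) sonority 3-3: ill-formed.
(e) sonority 3-3-4: ill-formed.
(f) sonority 1-3-4-6: well-formed.
(g) sonority 5-5: ill-formed.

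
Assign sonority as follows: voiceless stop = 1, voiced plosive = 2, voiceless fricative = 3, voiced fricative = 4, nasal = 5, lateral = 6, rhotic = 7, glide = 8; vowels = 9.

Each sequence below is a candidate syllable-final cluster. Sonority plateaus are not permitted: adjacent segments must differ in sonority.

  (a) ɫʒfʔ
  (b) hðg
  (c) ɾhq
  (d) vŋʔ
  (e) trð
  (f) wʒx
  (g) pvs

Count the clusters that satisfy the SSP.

3

(a) ɫʒfʔ: profile 6-4-3-1 — obeys.
(b) hðg: profile 3-4-2 — violates.
(c) ɾhq: profile 7-3-1 — obeys.
(d) vŋʔ: profile 4-5-1 — violates.
(e) trð: profile 1-7-4 — violates.
(f) wʒx: profile 8-4-3 — obeys.
(g) pvs: profile 1-4-3 — violates.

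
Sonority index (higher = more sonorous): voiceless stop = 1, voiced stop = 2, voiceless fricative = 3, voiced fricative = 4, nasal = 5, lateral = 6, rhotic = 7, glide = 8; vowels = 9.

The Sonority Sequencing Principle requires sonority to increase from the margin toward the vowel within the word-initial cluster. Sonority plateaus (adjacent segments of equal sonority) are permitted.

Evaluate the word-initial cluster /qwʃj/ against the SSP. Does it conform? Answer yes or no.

/q/: voiceless stop = 1.
/w/: glide = 8.
/ʃ/: voiceless fricative = 3.
/j/: glide = 8.
The profile is 1-8-3-8. Between /w/ (8) and /ʃ/ (3) sonority does not rise, so the cluster violates the SSP.

no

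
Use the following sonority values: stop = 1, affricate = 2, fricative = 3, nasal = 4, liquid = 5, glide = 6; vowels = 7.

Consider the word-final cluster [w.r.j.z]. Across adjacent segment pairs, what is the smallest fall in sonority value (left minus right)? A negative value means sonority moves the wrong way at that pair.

/w/ — glide, sonority 6.
/r/ — liquid, sonority 5.
/j/ — glide, sonority 6.
/z/ — fricative, sonority 3.
/w/→/r/: change +1.
/r/→/j/: change -1.
/j/→/z/: change +3.
Minimum = -1.

-1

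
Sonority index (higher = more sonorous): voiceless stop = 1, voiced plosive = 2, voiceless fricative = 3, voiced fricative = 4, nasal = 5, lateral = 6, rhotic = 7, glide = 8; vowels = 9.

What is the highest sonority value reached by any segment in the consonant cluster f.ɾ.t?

/f/: voiceless fricative = 3.
/ɾ/: rhotic = 7.
/t/: voiceless stop = 1.
The maximum is 7.

7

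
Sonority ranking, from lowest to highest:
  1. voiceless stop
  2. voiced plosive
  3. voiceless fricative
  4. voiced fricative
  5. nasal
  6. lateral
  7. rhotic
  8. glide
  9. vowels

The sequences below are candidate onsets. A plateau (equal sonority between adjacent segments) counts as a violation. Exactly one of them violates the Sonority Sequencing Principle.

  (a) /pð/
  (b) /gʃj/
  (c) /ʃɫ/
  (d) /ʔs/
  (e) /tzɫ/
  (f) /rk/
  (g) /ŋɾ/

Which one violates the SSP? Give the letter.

(a) /pð/: profile 1-4 — obeys.
(b) /gʃj/: profile 2-3-8 — obeys.
(c) /ʃɫ/: profile 3-6 — obeys.
(d) /ʔs/: profile 1-3 — obeys.
(e) /tzɫ/: profile 1-4-6 — obeys.
(f) /rk/: profile 7-1 — violates.
(g) /ŋɾ/: profile 5-7 — obeys.

f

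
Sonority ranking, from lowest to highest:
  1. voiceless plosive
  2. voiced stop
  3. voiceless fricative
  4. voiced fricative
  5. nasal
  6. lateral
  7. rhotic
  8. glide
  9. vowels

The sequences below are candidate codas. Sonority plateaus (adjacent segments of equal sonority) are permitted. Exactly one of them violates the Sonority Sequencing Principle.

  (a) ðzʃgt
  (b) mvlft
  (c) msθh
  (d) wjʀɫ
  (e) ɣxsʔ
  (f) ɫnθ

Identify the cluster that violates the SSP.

(a) sonority 4-4-3-2-1: well-formed.
(b) sonority 5-4-6-3-1: ill-formed.
(c) sonority 5-3-3-3: well-formed.
(d) sonority 8-8-7-6: well-formed.
(e) sonority 4-3-3-1: well-formed.
(f) sonority 6-5-3: well-formed.

b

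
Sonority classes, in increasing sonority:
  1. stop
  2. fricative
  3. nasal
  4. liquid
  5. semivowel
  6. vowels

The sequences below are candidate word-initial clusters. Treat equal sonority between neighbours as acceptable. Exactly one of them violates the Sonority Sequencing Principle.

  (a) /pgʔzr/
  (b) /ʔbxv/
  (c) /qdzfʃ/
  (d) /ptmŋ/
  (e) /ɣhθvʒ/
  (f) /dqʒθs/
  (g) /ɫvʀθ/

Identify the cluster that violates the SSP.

(a) /pgʔzr/: profile 1-1-1-2-4 — obeys.
(b) /ʔbxv/: profile 1-1-2-2 — obeys.
(c) /qdzfʃ/: profile 1-1-2-2-2 — obeys.
(d) /ptmŋ/: profile 1-1-3-3 — obeys.
(e) /ɣhθvʒ/: profile 2-2-2-2-2 — obeys.
(f) /dqʒθs/: profile 1-1-2-2-2 — obeys.
(g) /ɫvʀθ/: profile 4-2-4-2 — violates.

g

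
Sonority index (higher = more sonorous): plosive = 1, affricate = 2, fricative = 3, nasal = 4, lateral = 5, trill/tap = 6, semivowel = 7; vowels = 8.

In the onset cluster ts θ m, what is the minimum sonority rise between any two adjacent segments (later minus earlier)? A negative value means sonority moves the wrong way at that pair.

1

/ts/ — affricate, sonority 2.
/θ/ — fricative, sonority 3.
/m/ — nasal, sonority 4.
/ts/→/θ/: change +1.
/θ/→/m/: change +1.
Minimum = 1.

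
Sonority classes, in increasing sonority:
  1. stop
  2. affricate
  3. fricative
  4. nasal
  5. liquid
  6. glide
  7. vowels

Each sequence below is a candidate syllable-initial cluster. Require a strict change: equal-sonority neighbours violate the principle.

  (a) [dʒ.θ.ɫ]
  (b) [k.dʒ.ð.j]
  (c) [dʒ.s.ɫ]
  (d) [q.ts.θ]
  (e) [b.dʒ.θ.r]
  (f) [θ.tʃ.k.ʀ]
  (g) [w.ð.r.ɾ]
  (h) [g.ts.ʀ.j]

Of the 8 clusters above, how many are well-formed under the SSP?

(a) [dʒ.θ.ɫ]: profile 2-3-5 — obeys.
(b) [k.dʒ.ð.j]: profile 1-2-3-6 — obeys.
(c) [dʒ.s.ɫ]: profile 2-3-5 — obeys.
(d) [q.ts.θ]: profile 1-2-3 — obeys.
(e) [b.dʒ.θ.r]: profile 1-2-3-5 — obeys.
(f) [θ.tʃ.k.ʀ]: profile 3-2-1-5 — violates.
(g) [w.ð.r.ɾ]: profile 6-3-5-5 — violates.
(h) [g.ts.ʀ.j]: profile 1-2-5-6 — obeys.

6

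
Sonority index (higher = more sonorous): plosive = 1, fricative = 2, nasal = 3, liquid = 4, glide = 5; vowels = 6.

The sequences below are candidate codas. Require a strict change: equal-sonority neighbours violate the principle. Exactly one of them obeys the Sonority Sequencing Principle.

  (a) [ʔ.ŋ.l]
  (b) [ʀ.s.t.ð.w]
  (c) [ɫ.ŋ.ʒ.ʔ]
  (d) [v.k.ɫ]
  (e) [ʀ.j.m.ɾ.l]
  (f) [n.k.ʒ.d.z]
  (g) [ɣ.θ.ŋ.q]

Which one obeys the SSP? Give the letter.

c

(a) sonority 1-3-4: ill-formed.
(b) sonority 4-2-1-2-5: ill-formed.
(c) sonority 4-3-2-1: well-formed.
(d) sonority 2-1-4: ill-formed.
(e) sonority 4-5-3-4-4: ill-formed.
(f) sonority 3-1-2-1-2: ill-formed.
(g) sonority 2-2-3-1: ill-formed.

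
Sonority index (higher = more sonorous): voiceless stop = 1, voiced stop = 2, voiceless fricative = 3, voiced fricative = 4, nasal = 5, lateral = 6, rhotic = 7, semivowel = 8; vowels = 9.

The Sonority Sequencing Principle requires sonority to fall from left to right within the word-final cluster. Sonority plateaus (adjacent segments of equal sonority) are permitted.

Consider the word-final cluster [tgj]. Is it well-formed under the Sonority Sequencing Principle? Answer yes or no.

/t/ — voiceless stop, sonority 1.
/g/ — voiced stop, sonority 2.
/j/ — semivowel, sonority 8.
The profile is 1-2-8. Between /t/ (1) and /g/ (2) sonority does not fall, so the cluster violates the SSP.

no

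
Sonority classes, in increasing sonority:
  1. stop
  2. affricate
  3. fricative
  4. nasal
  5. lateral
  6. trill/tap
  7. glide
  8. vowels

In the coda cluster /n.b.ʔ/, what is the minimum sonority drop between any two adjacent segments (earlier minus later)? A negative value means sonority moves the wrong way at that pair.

0

/n/: nasal = 4.
/b/: stop = 1.
/ʔ/: stop = 1.
/n/→/b/: change +3.
/b/→/ʔ/: change +0.
Minimum = 0.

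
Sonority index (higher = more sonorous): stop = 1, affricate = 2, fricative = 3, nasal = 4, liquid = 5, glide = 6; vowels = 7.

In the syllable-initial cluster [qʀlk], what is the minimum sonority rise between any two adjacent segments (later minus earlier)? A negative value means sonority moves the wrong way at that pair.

/q/ is a stop (sonority 1).
/ʀ/ is a liquid (sonority 5).
/l/ is a liquid (sonority 5).
/k/ is a stop (sonority 1).
/q/→/ʀ/: change +4.
/ʀ/→/l/: change +0.
/l/→/k/: change -4.
Minimum = -4.

-4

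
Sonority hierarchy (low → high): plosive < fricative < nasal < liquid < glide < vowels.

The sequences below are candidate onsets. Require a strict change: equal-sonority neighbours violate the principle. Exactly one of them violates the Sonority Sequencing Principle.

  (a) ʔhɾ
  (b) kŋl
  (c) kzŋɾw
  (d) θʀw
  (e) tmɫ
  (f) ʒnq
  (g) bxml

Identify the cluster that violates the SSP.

(a) 1-2-4 → obeys
(b) 1-3-4 → obeys
(c) 1-2-3-4-5 → obeys
(d) 2-4-5 → obeys
(e) 1-3-4 → obeys
(f) 2-3-1 → violates
(g) 1-2-3-4 → obeys

f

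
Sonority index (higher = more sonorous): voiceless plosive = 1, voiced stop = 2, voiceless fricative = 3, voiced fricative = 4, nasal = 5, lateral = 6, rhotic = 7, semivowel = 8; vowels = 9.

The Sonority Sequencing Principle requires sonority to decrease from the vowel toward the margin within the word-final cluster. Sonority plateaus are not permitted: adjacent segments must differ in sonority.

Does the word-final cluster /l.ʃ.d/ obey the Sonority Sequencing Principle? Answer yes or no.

yes

/l/ is a lateral (sonority 6).
/ʃ/ is a voiceless fricative (sonority 3).
/d/ is a voiced stop (sonority 2).
The profile 6-3-2 strictly falls, so the word-final cluster satisfies the SSP.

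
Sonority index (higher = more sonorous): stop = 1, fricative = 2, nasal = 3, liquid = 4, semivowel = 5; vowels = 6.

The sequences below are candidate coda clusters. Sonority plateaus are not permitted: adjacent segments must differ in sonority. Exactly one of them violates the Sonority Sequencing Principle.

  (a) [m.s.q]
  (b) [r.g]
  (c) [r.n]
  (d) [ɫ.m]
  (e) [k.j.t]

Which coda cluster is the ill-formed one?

(a) 3-2-1 → obeys
(b) 4-1 → obeys
(c) 4-3 → obeys
(d) 4-3 → obeys
(e) 1-5-1 → violates

e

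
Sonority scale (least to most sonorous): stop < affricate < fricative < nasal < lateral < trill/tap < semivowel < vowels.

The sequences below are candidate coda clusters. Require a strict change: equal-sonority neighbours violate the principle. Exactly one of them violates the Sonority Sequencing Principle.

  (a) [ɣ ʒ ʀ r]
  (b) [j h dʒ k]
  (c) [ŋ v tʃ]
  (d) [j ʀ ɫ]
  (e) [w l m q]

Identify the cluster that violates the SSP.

a

(a) 3-3-6-6 → violates
(b) 7-3-2-1 → obeys
(c) 4-3-2 → obeys
(d) 7-6-5 → obeys
(e) 7-5-4-1 → obeys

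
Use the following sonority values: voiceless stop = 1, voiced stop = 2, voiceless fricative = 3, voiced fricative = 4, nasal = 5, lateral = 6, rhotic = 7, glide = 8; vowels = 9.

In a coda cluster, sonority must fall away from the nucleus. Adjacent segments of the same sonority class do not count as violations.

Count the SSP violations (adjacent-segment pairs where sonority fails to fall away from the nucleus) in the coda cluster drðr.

/d/ is a voiced stop (sonority 2).
/r/ is a rhotic (sonority 7).
/ð/ is a voiced fricative (sonority 4).
/r/ is a rhotic (sonority 7).
/d/→/r/: 2→7 (does not fall) — violation.
/r/→/ð/: 7→4 (falls) — ok.
/ð/→/r/: 4→7 (does not fall) — violation.

2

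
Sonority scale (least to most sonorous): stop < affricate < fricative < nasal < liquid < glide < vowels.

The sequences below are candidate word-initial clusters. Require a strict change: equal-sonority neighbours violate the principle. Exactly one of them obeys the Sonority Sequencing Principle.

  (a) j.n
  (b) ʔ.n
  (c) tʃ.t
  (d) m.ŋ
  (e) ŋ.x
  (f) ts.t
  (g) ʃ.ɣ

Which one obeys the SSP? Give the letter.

b

(a) 6-4 → violates
(b) 1-4 → obeys
(c) 2-1 → violates
(d) 4-4 → violates
(e) 4-3 → violates
(f) 2-1 → violates
(g) 3-3 → violates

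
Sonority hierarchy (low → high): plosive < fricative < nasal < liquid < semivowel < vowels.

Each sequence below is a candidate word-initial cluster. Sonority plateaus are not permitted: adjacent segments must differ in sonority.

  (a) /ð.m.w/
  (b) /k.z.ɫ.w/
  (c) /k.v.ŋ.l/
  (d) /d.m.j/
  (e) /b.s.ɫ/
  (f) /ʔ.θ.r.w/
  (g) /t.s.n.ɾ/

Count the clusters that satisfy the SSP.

(a) sonority 2-3-5: well-formed.
(b) sonority 1-2-4-5: well-formed.
(c) sonority 1-2-3-4: well-formed.
(d) sonority 1-3-5: well-formed.
(e) sonority 1-2-4: well-formed.
(f) sonority 1-2-4-5: well-formed.
(g) sonority 1-2-3-4: well-formed.

7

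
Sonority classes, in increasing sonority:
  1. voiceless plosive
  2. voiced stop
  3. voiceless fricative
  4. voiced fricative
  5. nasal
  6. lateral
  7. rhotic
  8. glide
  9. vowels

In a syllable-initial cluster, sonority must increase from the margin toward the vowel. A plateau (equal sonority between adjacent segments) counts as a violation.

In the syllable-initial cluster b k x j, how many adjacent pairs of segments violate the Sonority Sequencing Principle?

/b/ is a voiced stop (sonority 2).
/k/ is a voiceless plosive (sonority 1).
/x/ is a voiceless fricative (sonority 3).
/j/ is a glide (sonority 8).
/b/→/k/: 2→1 (does not rise) — violation.
/k/→/x/: 1→3 (rises) — ok.
/x/→/j/: 3→8 (rises) — ok.

1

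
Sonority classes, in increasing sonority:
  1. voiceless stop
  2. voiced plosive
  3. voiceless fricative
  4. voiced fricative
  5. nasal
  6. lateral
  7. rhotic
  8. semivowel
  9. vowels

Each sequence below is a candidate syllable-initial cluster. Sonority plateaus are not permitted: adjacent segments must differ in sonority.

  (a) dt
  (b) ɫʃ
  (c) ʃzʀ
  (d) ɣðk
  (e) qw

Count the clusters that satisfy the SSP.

(a) dt: profile 2-1 — violates.
(b) ɫʃ: profile 6-3 — violates.
(c) ʃzʀ: profile 3-4-7 — obeys.
(d) ɣðk: profile 4-4-1 — violates.
(e) qw: profile 1-8 — obeys.

2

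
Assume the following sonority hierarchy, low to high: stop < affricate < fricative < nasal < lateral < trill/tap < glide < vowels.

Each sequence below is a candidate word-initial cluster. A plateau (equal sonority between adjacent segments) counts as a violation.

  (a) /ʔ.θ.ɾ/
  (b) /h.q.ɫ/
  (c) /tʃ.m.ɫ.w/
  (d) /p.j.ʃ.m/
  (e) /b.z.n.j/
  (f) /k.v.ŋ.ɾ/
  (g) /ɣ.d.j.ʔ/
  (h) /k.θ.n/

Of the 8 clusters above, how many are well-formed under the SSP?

5

(a) sonority 1-3-6: well-formed.
(b) sonority 3-1-5: ill-formed.
(c) sonority 2-4-5-7: well-formed.
(d) sonority 1-7-3-4: ill-formed.
(e) sonority 1-3-4-7: well-formed.
(f) sonority 1-3-4-6: well-formed.
(g) sonority 3-1-7-1: ill-formed.
(h) sonority 1-3-4: well-formed.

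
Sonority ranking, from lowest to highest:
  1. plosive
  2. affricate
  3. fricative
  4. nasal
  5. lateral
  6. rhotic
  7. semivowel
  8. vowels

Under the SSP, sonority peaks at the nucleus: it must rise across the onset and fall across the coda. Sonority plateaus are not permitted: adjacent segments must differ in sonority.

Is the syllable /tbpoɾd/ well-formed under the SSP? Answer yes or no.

no

Onset: /t/ is a plosive (sonority 1), /b/ is a plosive (sonority 1), /p/ is a plosive (sonority 1); then the nucleus /o/ (sonority 8).
Onset profile 1-1-1-8 — does not strictly rise throughout.
Coda: /ɾ/ is a rhotic (sonority 6), /d/ is a plosive (sonority 1).
Coda profile 8-6-1 — falls from the nucleus.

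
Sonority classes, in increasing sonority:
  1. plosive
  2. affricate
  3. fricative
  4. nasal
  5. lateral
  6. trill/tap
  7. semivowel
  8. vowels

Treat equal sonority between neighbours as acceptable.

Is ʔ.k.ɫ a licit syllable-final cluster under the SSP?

/ʔ/ — plosive, sonority 1.
/k/ — plosive, sonority 1.
/ɫ/ — lateral, sonority 5.
The profile is 1-1-5. Between /k/ (1) and /ɫ/ (5) sonority does not fall, so the cluster violates the SSP.

no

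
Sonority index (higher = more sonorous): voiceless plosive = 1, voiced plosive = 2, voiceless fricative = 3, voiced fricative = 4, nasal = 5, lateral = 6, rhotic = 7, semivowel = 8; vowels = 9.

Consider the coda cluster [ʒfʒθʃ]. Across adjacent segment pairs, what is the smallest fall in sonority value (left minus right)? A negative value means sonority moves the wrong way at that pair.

-1

/ʒ/: voiced fricative = 4.
/f/: voiceless fricative = 3.
/ʒ/: voiced fricative = 4.
/θ/: voiceless fricative = 3.
/ʃ/: voiceless fricative = 3.
/ʒ/→/f/: change +1.
/f/→/ʒ/: change -1.
/ʒ/→/θ/: change +1.
/θ/→/ʃ/: change +0.
Minimum = -1.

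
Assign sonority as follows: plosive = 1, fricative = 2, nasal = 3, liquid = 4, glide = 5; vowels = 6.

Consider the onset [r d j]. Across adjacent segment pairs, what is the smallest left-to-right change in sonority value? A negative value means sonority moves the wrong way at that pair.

-3

/r/: liquid = 4.
/d/: plosive = 1.
/j/: glide = 5.
/r/→/d/: change -3.
/d/→/j/: change +4.
Minimum = -3.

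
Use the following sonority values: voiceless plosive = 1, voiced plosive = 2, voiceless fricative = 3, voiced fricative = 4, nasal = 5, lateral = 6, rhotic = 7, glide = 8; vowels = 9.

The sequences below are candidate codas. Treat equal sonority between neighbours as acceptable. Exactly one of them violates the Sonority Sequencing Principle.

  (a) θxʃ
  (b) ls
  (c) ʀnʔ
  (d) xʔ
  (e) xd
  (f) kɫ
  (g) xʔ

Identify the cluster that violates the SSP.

f

(a) sonority 3-3-3: well-formed.
(b) sonority 6-3: well-formed.
(c) sonority 7-5-1: well-formed.
(d) sonority 3-1: well-formed.
(e) sonority 3-2: well-formed.
(f) sonority 1-6: ill-formed.
(g) sonority 3-1: well-formed.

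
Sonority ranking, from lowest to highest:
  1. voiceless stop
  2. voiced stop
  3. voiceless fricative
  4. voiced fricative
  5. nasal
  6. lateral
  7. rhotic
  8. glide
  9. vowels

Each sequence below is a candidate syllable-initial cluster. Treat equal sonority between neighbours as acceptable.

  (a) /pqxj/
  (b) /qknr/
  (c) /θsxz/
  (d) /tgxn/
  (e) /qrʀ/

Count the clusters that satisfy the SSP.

(a) 1-1-3-8 → obeys
(b) 1-1-5-7 → obeys
(c) 3-3-3-4 → obeys
(d) 1-2-3-5 → obeys
(e) 1-7-7 → obeys

5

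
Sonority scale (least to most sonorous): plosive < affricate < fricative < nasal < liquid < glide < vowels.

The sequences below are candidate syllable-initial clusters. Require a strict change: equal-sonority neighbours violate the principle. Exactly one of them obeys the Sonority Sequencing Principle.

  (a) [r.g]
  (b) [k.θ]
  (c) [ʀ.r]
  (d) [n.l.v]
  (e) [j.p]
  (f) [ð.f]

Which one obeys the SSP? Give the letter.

b

(a) sonority 5-1: ill-formed.
(b) sonority 1-3: well-formed.
(c) sonority 5-5: ill-formed.
(d) sonority 4-5-3: ill-formed.
(e) sonority 6-1: ill-formed.
(f) sonority 3-3: ill-formed.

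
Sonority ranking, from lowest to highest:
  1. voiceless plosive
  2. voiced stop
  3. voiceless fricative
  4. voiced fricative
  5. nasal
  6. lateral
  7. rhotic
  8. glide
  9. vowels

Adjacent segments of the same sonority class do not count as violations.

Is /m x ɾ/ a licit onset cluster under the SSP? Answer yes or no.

no

/m/ is a nasal (sonority 5).
/x/ is a voiceless fricative (sonority 3).
/ɾ/ is a rhotic (sonority 7).
The profile is 5-3-7. Between /m/ (5) and /x/ (3) sonority does not rise, so the cluster violates the SSP.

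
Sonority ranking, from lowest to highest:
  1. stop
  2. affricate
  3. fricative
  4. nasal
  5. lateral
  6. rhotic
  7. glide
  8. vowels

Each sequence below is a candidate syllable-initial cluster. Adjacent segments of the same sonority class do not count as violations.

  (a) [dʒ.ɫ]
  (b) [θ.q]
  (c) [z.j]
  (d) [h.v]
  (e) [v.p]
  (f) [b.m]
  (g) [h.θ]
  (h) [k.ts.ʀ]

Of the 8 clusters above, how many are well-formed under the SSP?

(a) [dʒ.ɫ]: profile 2-5 — obeys.
(b) [θ.q]: profile 3-1 — violates.
(c) [z.j]: profile 3-7 — obeys.
(d) [h.v]: profile 3-3 — obeys.
(e) [v.p]: profile 3-1 — violates.
(f) [b.m]: profile 1-4 — obeys.
(g) [h.θ]: profile 3-3 — obeys.
(h) [k.ts.ʀ]: profile 1-2-6 — obeys.

6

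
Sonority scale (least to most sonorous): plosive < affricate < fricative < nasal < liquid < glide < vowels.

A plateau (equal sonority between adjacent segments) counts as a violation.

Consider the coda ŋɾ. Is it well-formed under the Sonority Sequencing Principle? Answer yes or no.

/ŋ/ is a nasal (sonority 4).
/ɾ/ is a liquid (sonority 5).
The profile is 4-5. Between /ŋ/ (4) and /ɾ/ (5) sonority does not fall, so the cluster violates the SSP.

no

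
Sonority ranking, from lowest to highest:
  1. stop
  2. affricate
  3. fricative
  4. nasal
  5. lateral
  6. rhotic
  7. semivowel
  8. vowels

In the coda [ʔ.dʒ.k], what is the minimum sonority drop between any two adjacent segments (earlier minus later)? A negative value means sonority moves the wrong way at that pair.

/ʔ/ — stop, sonority 1.
/dʒ/ — affricate, sonority 2.
/k/ — stop, sonority 1.
/ʔ/→/dʒ/: change -1.
/dʒ/→/k/: change +1.
Minimum = -1.

-1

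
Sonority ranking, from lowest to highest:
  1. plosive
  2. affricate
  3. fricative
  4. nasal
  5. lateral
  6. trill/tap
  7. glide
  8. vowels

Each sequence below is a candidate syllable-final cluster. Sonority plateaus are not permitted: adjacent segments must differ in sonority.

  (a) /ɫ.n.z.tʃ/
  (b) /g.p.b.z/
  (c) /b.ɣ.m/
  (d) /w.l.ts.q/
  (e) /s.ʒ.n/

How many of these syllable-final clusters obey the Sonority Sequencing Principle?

2

(a) sonority 5-4-3-2: well-formed.
(b) sonority 1-1-1-3: ill-formed.
(c) sonority 1-3-4: ill-formed.
(d) sonority 7-5-2-1: well-formed.
(e) sonority 3-3-4: ill-formed.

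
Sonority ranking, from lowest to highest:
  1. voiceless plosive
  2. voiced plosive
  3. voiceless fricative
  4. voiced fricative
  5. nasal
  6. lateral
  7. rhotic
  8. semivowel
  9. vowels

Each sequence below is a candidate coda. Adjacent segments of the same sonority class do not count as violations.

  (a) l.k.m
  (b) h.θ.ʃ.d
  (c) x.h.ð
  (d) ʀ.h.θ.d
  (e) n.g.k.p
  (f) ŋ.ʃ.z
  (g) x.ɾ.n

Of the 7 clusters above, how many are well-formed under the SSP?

3

(a) 6-1-5 → violates
(b) 3-3-3-2 → obeys
(c) 3-3-4 → violates
(d) 7-3-3-2 → obeys
(e) 5-2-1-1 → obeys
(f) 5-3-4 → violates
(g) 3-7-5 → violates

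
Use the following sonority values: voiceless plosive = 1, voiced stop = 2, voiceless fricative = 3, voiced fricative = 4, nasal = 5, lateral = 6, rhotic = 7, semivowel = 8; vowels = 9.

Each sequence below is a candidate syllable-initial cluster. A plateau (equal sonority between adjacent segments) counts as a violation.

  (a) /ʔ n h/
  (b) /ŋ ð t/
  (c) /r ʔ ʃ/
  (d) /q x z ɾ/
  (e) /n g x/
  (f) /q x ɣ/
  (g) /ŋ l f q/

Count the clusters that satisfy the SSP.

(a) sonority 1-5-3: ill-formed.
(b) sonority 5-4-1: ill-formed.
(c) sonority 7-1-3: ill-formed.
(d) sonority 1-3-4-7: well-formed.
(e) sonority 5-2-3: ill-formed.
(f) sonority 1-3-4: well-formed.
(g) sonority 5-6-3-1: ill-formed.

2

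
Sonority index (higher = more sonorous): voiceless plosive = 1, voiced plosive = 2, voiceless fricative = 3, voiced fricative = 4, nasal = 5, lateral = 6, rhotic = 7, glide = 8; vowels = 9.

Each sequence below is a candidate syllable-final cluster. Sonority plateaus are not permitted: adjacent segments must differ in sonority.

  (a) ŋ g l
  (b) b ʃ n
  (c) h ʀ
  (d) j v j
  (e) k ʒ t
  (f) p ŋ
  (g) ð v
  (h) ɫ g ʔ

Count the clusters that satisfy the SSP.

1

(a) ŋ g l: profile 5-2-6 — violates.
(b) b ʃ n: profile 2-3-5 — violates.
(c) h ʀ: profile 3-7 — violates.
(d) j v j: profile 8-4-8 — violates.
(e) k ʒ t: profile 1-4-1 — violates.
(f) p ŋ: profile 1-5 — violates.
(g) ð v: profile 4-4 — violates.
(h) ɫ g ʔ: profile 6-2-1 — obeys.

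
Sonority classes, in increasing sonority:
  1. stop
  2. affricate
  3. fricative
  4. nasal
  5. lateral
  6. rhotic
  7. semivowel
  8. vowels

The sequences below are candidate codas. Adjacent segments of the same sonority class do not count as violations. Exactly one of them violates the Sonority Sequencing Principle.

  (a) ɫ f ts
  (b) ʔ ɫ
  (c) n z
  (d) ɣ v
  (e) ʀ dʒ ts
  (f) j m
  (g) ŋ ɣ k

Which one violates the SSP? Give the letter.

(a) ɫ f ts: profile 5-3-2 — obeys.
(b) ʔ ɫ: profile 1-5 — violates.
(c) n z: profile 4-3 — obeys.
(d) ɣ v: profile 3-3 — obeys.
(e) ʀ dʒ ts: profile 6-2-2 — obeys.
(f) j m: profile 7-4 — obeys.
(g) ŋ ɣ k: profile 4-3-1 — obeys.

b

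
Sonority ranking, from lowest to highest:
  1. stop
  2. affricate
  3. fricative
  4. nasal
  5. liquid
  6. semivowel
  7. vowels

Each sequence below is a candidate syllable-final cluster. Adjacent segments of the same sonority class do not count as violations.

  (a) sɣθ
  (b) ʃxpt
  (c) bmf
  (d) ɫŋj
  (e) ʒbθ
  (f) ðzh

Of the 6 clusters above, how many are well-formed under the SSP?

(a) sɣθ: profile 3-3-3 — obeys.
(b) ʃxpt: profile 3-3-1-1 — obeys.
(c) bmf: profile 1-4-3 — violates.
(d) ɫŋj: profile 5-4-6 — violates.
(e) ʒbθ: profile 3-1-3 — violates.
(f) ðzh: profile 3-3-3 — obeys.

3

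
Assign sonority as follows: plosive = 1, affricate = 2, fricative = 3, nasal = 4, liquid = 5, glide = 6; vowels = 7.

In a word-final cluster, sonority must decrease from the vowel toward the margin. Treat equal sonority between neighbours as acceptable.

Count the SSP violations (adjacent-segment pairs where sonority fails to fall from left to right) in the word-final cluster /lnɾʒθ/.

1

/l/: liquid = 5.
/n/: nasal = 4.
/ɾ/: liquid = 5.
/ʒ/: fricative = 3.
/θ/: fricative = 3.
/l/→/n/: 5→4 (falls) — ok.
/n/→/ɾ/: 4→5 (does not fall) — violation.
/ɾ/→/ʒ/: 5→3 (falls) — ok.
/ʒ/→/θ/: 3→3 (plateau, allowed) — ok.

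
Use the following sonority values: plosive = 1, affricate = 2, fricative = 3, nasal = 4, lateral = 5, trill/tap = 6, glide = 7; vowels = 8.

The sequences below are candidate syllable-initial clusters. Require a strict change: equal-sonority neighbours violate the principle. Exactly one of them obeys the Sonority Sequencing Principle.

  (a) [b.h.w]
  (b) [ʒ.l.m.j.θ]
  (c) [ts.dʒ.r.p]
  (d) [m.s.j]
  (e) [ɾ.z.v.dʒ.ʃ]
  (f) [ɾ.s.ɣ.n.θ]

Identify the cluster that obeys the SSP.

a

(a) [b.h.w]: profile 1-3-7 — obeys.
(b) [ʒ.l.m.j.θ]: profile 3-5-4-7-3 — violates.
(c) [ts.dʒ.r.p]: profile 2-2-6-1 — violates.
(d) [m.s.j]: profile 4-3-7 — violates.
(e) [ɾ.z.v.dʒ.ʃ]: profile 6-3-3-2-3 — violates.
(f) [ɾ.s.ɣ.n.θ]: profile 6-3-3-4-3 — violates.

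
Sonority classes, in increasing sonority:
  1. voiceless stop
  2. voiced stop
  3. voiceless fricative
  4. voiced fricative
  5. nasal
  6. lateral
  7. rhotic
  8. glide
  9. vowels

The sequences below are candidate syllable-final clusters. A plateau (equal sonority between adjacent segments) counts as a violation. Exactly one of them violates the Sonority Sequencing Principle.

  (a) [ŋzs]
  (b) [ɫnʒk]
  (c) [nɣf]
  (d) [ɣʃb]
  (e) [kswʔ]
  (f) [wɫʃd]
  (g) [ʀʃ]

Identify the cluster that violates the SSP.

e

(a) [ŋzs]: profile 5-4-3 — obeys.
(b) [ɫnʒk]: profile 6-5-4-1 — obeys.
(c) [nɣf]: profile 5-4-3 — obeys.
(d) [ɣʃb]: profile 4-3-2 — obeys.
(e) [kswʔ]: profile 1-3-8-1 — violates.
(f) [wɫʃd]: profile 8-6-3-2 — obeys.
(g) [ʀʃ]: profile 7-3 — obeys.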